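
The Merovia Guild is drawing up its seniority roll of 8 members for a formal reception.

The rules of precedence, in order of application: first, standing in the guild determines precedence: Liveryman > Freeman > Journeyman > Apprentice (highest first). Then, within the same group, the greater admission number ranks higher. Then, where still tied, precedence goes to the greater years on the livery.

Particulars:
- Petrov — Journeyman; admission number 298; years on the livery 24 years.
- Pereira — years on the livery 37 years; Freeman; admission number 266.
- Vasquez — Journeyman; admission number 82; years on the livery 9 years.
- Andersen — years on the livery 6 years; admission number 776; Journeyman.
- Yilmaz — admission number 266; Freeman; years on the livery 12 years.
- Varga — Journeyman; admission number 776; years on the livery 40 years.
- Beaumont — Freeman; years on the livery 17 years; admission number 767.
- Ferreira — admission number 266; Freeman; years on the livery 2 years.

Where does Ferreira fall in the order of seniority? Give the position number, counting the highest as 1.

By standing in the guild: Beaumont, Pereira, Yilmaz and Ferreira (Freeman); then Varga, Andersen, Petrov and Vasquez (Journeyman).
Among Beaumont, Pereira, Yilmaz and Ferreira, by admission number (higher first): Beaumont (767) before Pereira, Yilmaz and Ferreira (266).
Among Pereira, Yilmaz and Ferreira, by years on the livery (higher first): Pereira (37 years) before Yilmaz (12 years) before Ferreira (2 years).
Among Varga, Andersen, Petrov and Vasquez, by admission number (higher first): Varga and Andersen (776) before Petrov (298) before Vasquez (82).
Among Varga and Andersen, by years on the livery (higher first): Varga (40 years) before Andersen (6 years).
Order: Beaumont, Pereira, Yilmaz, Ferreira, Varga, Andersen, Petrov, Vasquez. So position 4.

4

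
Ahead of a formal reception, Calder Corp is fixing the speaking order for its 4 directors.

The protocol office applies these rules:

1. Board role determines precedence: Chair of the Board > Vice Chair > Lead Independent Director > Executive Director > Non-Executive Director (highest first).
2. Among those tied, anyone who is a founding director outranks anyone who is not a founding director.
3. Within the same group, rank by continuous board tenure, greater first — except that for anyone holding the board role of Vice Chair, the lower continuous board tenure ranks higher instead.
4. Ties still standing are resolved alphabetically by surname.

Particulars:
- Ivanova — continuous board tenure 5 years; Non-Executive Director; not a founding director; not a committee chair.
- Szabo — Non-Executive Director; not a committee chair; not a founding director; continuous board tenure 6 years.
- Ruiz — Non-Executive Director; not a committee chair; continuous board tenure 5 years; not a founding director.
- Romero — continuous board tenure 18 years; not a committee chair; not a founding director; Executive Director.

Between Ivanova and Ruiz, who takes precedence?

By board role: Romero (Executive Director); then Szabo, Ivanova and Ruiz (Non-Executive Director).
Szabo, Ivanova and Ruiz are each not a founding director, so the next rule applies.
Among Szabo, Ivanova and Ruiz, by continuous board tenure (higher first): Szabo (6 years) before Ivanova and Ruiz (5 years).
Among Ivanova and Ruiz, alphabetically by surname: Ivanova before Ruiz.
So Ivanova takes precedence.

Ivanova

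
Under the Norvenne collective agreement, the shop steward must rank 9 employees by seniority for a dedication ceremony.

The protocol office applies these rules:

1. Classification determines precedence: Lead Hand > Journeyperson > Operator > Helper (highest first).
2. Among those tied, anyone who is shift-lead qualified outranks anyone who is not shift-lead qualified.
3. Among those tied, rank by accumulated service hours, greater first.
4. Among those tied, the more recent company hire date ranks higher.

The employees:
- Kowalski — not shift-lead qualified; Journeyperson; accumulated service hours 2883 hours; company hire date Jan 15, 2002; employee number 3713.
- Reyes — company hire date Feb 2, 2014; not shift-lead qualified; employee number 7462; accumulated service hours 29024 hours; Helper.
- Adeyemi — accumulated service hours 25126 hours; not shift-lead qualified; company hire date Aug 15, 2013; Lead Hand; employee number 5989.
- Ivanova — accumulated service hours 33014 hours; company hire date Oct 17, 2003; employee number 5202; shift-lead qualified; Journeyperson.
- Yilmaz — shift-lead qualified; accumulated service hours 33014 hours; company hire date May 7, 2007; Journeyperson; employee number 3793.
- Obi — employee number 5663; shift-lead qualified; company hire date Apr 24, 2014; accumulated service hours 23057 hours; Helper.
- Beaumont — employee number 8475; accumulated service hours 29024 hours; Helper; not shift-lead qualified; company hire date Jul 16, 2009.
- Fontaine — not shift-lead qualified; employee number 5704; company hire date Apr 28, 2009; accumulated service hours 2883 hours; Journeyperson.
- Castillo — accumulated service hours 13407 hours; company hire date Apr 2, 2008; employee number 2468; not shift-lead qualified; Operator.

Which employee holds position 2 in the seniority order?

Yilmaz

By classification: Adeyemi (Lead Hand); then Yilmaz, Ivanova, Fontaine and Kowalski (Journeyperson); then Castillo (Operator); then Obi, Reyes and Beaumont (Helper).
Among Yilmaz, Ivanova, Fontaine and Kowalski, shift-lead qualified before not shift-lead qualified: Yilmaz and Ivanova (shift-lead qualified) before Fontaine and Kowalski (not shift-lead qualified).
Yilmaz and Ivanova both have accumulated service hours 33014 hours, so the next rule applies.
Among Yilmaz and Ivanova, by company hire date (later first): Yilmaz (May 7, 2007) before Ivanova (Oct 17, 2003).
Fontaine and Kowalski both have accumulated service hours 2883 hours, so the next rule applies.
Among Fontaine and Kowalski, by company hire date (later first): Fontaine (Apr 28, 2009) before Kowalski (Jan 15, 2002).
Among Obi, Reyes and Beaumont, shift-lead qualified before not shift-lead qualified: Obi (shift-lead qualified) before Reyes and Beaumont (not shift-lead qualified).
Reyes and Beaumont both have accumulated service hours 29024 hours, so the next rule applies.
Among Reyes and Beaumont, by company hire date (later first): Reyes (Feb 2, 2014) before Beaumont (Jul 16, 2009).
Order: Adeyemi, Yilmaz, Ivanova, Fontaine, Kowalski, Castillo, Obi, Reyes, Beaumont.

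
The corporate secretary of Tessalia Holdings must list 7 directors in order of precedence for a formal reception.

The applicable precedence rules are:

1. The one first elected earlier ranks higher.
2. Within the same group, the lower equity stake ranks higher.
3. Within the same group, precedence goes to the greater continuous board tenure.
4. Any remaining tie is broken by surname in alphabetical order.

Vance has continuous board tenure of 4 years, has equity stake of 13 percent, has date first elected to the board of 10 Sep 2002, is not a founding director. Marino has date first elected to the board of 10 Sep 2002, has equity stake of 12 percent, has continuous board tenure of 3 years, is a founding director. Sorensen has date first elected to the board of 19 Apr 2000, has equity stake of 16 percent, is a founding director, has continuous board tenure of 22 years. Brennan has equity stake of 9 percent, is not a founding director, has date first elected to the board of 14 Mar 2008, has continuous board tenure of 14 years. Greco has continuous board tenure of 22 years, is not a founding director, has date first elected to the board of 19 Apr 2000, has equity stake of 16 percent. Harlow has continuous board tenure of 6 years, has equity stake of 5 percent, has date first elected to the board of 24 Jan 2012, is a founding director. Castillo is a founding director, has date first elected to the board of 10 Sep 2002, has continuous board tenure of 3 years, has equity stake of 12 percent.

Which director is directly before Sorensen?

Greco

By date first elected to the board (earlier first): Greco and Sorensen (both 19 Apr 2000); then Castillo, Marino and Vance (each 10 Sep 2002); then Brennan (14 Mar 2008); then Harlow (24 Jan 2012).
Greco and Sorensen both have equity stake 16 percent, so the next rule applies.
Greco and Sorensen both have continuous board tenure 22 years, so the next rule applies.
Among Greco and Sorensen, alphabetically by surname: Greco before Sorensen.
Among Castillo, Marino and Vance, by equity stake (lower first): Castillo and Marino (12 percent) before Vance (13 percent).
Castillo and Marino both have continuous board tenure 3 years, so the next rule applies.
Among Castillo and Marino, alphabetically by surname: Castillo before Marino.
Order: Greco, Sorensen, Castillo, Marino, Vance, Brennan, Harlow.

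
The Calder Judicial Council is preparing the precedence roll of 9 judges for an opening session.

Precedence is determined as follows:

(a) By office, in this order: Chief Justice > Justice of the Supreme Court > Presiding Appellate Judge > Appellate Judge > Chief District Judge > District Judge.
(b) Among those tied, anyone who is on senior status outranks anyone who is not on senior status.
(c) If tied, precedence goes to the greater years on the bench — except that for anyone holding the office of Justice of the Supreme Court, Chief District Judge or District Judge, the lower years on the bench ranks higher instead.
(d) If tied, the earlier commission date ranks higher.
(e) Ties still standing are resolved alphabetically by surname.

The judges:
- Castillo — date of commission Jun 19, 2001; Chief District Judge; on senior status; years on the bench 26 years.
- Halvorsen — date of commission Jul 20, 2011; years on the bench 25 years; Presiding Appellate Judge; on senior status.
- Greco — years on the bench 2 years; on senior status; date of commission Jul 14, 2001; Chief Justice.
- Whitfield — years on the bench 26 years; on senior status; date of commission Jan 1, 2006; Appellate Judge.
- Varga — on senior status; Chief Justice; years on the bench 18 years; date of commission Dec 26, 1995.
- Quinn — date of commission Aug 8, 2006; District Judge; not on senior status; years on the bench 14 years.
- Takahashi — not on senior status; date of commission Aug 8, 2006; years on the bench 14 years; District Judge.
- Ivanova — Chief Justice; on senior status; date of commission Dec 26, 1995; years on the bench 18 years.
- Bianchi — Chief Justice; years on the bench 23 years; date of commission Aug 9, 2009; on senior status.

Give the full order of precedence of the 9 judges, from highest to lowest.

By office: Bianchi, Ivanova, Varga and Greco (Chief Justice); then Halvorsen (Presiding Appellate Judge); then Whitfield (Appellate Judge); then Castillo (Chief District Judge); then Quinn and Takahashi (District Judge).
Bianchi, Ivanova, Varga and Greco are each on senior status, so the next rule applies.
Among Bianchi, Ivanova, Varga and Greco, by years on the bench (higher first): Bianchi (23 years) before Ivanova and Varga (18 years) before Greco (2 years).
Ivanova and Varga both have date of commission Dec 26, 1995, so the next rule applies.
Among Ivanova and Varga, alphabetically by surname: Ivanova before Varga.
Quinn and Takahashi are each not on senior status, so the next rule applies.
Quinn and Takahashi both have years on the bench 14 years, so the next rule applies.
Quinn and Takahashi both have date of commission Aug 8, 2006, so the next rule applies.
Among Quinn and Takahashi, alphabetically by surname: Quinn before Takahashi.
Full order: Bianchi, Ivanova, Varga, Greco, Halvorsen, Whitfield, Castillo, Quinn, Takahashi.

Bianchi, Ivanova, Varga, Greco, Halvorsen, Whitfield, Castillo, Quinn, Takahashi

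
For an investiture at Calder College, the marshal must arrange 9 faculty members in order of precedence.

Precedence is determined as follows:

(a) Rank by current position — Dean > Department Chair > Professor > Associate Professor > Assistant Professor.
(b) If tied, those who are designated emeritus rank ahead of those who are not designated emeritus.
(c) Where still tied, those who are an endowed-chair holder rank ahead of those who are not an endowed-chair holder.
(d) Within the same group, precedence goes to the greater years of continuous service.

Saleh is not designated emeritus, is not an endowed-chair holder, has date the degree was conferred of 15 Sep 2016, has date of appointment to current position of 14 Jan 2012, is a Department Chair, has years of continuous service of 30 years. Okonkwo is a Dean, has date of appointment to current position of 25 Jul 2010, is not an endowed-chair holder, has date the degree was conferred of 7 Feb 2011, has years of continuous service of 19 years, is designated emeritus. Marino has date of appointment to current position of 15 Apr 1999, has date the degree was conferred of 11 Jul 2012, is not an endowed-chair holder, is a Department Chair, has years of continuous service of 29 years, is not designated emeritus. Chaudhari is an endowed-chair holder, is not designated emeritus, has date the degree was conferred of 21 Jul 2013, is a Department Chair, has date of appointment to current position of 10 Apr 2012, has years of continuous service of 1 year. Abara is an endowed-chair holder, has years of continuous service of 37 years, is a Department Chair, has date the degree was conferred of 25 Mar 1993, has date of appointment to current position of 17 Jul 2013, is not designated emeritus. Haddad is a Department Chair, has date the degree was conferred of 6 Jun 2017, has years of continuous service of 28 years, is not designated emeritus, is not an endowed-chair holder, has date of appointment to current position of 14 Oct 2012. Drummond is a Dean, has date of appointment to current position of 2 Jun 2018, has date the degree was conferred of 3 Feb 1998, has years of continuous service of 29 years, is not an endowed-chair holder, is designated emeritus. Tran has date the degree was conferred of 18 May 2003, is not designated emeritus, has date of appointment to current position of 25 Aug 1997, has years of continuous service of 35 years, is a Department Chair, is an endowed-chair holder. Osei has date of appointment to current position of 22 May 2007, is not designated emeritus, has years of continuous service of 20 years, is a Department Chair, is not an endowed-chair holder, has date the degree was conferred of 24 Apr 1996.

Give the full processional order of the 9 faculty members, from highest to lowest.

Drummond, Okonkwo, Abara, Tran, Chaudhari, Saleh, Marino, Haddad, Osei

By current position: Drummond and Okonkwo (Dean); then Abara, Tran, Chaudhari, Saleh, Marino, Haddad and Osei (Department Chair).
Drummond and Okonkwo are each designated emeritus, so the next rule applies.
Drummond and Okonkwo are each not an endowed-chair holder, so the next rule applies.
Among Drummond and Okonkwo, by years of continuous service (higher first): Drummond (29 years) before Okonkwo (19 years).
Abara, Tran, Chaudhari, Saleh, Marino, Haddad and Osei are each not designated emeritus, so the next rule applies.
Among Abara, Tran, Chaudhari, Saleh, Marino, Haddad and Osei, an endowed-chair holder before not an endowed-chair holder: Abara, Tran and Chaudhari (an endowed-chair holder) before Saleh, Marino, Haddad and Osei (not an endowed-chair holder).
Among Abara, Tran and Chaudhari, by years of continuous service (higher first): Abara (37 years) before Tran (35 years) before Chaudhari (1 year).
Among Saleh, Marino, Haddad and Osei, by years of continuous service (higher first): Saleh (30 years) before Marino (29 years) before Haddad (28 years) before Osei (20 years).
Full order: Drummond, Okonkwo, Abara, Tran, Chaudhari, Saleh, Marino, Haddad, Osei.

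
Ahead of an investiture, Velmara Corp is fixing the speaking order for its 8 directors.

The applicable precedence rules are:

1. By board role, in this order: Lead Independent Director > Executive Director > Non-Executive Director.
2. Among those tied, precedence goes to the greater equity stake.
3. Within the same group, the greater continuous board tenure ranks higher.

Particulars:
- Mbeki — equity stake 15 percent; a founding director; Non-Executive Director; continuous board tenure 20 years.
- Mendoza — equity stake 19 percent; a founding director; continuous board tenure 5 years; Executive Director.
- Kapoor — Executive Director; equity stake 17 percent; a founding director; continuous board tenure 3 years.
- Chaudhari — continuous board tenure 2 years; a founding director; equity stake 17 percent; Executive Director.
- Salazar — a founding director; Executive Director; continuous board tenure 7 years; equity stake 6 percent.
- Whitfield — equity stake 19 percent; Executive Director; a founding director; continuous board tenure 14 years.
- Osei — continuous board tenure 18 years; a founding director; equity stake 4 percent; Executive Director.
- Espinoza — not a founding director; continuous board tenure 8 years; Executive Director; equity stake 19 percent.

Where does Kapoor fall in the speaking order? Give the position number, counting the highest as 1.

By board role: Whitfield, Espinoza, Mendoza, Kapoor, Chaudhari, Salazar and Osei (Executive Director); then Mbeki (Non-Executive Director).
Among Whitfield, Espinoza, Mendoza, Kapoor, Chaudhari, Salazar and Osei, by equity stake (higher first): Whitfield, Espinoza and Mendoza (19 percent) before Kapoor and Chaudhari (17 percent) before Salazar (6 percent) before Osei (4 percent).
Among Whitfield, Espinoza and Mendoza, by continuous board tenure (higher first): Whitfield (14 years) before Espinoza (8 years) before Mendoza (5 years).
Among Kapoor and Chaudhari, by continuous board tenure (higher first): Kapoor (3 years) before Chaudhari (2 years).
Order: Whitfield, Espinoza, Mendoza, Kapoor, Chaudhari, Salazar, Osei, Mbeki. So position 4.

4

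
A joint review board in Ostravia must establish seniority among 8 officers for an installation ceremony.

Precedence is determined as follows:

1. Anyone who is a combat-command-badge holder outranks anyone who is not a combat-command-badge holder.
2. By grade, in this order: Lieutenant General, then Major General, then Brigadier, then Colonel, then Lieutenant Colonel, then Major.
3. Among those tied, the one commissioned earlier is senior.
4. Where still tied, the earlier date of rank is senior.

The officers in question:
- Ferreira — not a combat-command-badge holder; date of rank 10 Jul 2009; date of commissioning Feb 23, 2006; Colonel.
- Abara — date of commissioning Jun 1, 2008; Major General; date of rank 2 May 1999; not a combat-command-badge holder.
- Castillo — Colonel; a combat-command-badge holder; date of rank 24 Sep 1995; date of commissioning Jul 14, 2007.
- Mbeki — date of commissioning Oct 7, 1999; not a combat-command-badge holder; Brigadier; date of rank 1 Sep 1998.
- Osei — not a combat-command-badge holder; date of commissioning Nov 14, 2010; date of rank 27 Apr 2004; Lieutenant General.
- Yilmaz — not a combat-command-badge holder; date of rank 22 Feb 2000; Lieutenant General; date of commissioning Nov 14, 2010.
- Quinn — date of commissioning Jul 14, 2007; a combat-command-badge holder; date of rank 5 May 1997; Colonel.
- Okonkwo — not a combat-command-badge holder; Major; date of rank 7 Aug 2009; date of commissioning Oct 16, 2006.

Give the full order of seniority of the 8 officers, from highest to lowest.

By the first rule: Castillo and Quinn (both a combat-command-badge holder); then Yilmaz, Osei, Abara, Mbeki, Ferreira and Okonkwo (each not a combat-command-badge holder).
Castillo and Quinn are each Colonel, so the next rule applies.
Castillo and Quinn both have date of commissioning Jul 14, 2007, so the next rule applies.
Among Castillo and Quinn, by date of rank (earlier first): Castillo (24 Sep 1995) before Quinn (5 May 1997).
Among Yilmaz, Osei, Abara, Mbeki, Ferreira and Okonkwo, by grade: Yilmaz and Osei (Lieutenant General) before Abara (Major General) before Mbeki (Brigadier) before Ferreira (Colonel) before Okonkwo (Major).
Yilmaz and Osei both have date of commissioning Nov 14, 2010, so the next rule applies.
Among Yilmaz and Osei, by date of rank (earlier first): Yilmaz (22 Feb 2000) before Osei (27 Apr 2004).
Full order: Castillo, Quinn, Yilmaz, Osei, Abara, Mbeki, Ferreira, Okonkwo.

Castillo, Quinn, Yilmaz, Osei, Abara, Mbeki, Ferreira, Okonkwo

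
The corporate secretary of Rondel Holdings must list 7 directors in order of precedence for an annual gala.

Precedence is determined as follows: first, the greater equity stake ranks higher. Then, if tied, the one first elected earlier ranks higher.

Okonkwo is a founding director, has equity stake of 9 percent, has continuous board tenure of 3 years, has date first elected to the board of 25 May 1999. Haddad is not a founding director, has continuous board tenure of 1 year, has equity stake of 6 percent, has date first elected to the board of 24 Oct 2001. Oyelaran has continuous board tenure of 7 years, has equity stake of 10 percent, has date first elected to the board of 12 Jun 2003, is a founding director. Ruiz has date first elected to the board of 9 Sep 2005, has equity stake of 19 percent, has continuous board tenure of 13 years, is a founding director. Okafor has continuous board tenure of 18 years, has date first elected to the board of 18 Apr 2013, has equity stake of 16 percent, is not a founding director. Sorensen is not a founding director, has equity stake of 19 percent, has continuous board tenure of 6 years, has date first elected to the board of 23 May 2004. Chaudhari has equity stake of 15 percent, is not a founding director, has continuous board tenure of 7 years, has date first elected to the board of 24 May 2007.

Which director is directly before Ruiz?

Sorensen

By equity stake (higher first): Sorensen and Ruiz (both 19 percent); then Okafor (16 percent); then Chaudhari (15 percent); then Oyelaran (10 percent); then Okonkwo (9 percent); then Haddad (6 percent).
Among Sorensen and Ruiz, by date first elected to the board (earlier first): Sorensen (23 May 2004) before Ruiz (9 Sep 2005).
Order: Sorensen, Ruiz, Okafor, Chaudhari, Oyelaran, Okonkwo, Haddad.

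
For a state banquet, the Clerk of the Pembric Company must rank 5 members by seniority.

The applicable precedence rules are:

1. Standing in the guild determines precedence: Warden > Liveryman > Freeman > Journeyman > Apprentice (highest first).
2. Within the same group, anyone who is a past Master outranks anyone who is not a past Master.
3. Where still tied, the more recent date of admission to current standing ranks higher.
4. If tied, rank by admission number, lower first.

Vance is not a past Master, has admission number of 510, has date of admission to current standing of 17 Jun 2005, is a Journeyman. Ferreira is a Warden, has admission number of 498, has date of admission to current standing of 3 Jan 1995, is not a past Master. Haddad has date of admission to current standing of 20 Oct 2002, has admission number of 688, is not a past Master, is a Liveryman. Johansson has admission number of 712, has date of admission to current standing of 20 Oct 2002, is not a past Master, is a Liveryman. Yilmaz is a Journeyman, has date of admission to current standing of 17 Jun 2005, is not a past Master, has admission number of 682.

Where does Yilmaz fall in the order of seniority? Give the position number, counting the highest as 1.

By standing in the guild: Ferreira (Warden); then Haddad and Johansson (Liveryman); then Vance and Yilmaz (Journeyman).
Haddad and Johansson are each not a past Master, so the next rule applies.
Haddad and Johansson both have date of admission to current standing 20 Oct 2002, so the next rule applies.
Among Haddad and Johansson, by admission number (lower first): Haddad (688) before Johansson (712).
Vance and Yilmaz are each not a past Master, so the next rule applies.
Vance and Yilmaz both have date of admission to current standing 17 Jun 2005, so the next rule applies.
Among Vance and Yilmaz, by admission number (lower first): Vance (510) before Yilmaz (682).
Order: Ferreira, Haddad, Johansson, Vance, Yilmaz. So position 5.

5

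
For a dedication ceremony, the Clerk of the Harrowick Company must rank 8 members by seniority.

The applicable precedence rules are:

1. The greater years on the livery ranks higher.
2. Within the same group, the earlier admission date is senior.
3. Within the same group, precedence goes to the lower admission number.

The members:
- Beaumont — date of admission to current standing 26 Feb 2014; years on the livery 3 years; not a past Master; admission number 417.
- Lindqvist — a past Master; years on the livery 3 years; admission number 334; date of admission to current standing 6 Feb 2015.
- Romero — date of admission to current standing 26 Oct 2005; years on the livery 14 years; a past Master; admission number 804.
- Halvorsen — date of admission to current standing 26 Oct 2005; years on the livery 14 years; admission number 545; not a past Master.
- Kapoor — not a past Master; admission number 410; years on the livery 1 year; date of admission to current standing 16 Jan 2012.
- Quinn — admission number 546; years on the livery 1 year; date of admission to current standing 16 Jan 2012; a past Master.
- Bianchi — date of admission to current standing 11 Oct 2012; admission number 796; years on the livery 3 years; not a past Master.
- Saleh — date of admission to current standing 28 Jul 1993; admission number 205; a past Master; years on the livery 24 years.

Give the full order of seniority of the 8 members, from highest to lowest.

Saleh, Halvorsen, Romero, Bianchi, Beaumont, Lindqvist, Kapoor, Quinn

By years on the livery (higher first): Saleh (24 years); then Halvorsen and Romero (both 14 years); then Bianchi, Beaumont and Lindqvist (each 3 years); then Kapoor and Quinn (both 1 year).
Halvorsen and Romero both have date of admission to current standing 26 Oct 2005, so the next rule applies.
Among Halvorsen and Romero, by admission number (lower first): Halvorsen (545) before Romero (804).
Among Bianchi, Beaumont and Lindqvist, by date of admission to current standing (earlier first): Bianchi (11 Oct 2012) before Beaumont (26 Feb 2014) before Lindqvist (6 Feb 2015).
Kapoor and Quinn both have date of admission to current standing 16 Jan 2012, so the next rule applies.
Among Kapoor and Quinn, by admission number (lower first): Kapoor (410) before Quinn (546).
Full order: Saleh, Halvorsen, Romero, Bianchi, Beaumont, Lindqvist, Kapoor, Quinn.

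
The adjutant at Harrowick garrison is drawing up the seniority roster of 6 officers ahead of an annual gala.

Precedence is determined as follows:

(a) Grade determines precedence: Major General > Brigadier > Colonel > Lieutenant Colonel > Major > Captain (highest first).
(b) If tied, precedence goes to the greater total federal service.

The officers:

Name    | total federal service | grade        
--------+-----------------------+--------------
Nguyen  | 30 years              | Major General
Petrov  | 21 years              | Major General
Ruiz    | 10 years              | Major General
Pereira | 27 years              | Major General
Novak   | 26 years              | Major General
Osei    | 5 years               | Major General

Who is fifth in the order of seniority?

Ruiz

By grade: Nguyen, Pereira, Novak, Petrov, Ruiz and Osei (Major General).
Among Nguyen, Pereira, Novak, Petrov, Ruiz and Osei, by total federal service (higher first): Nguyen (30 years) before Pereira (27 years) before Novak (26 years) before Petrov (21 years) before Ruiz (10 years) before Osei (5 years).
Order: Nguyen, Pereira, Novak, Petrov, Ruiz, Osei.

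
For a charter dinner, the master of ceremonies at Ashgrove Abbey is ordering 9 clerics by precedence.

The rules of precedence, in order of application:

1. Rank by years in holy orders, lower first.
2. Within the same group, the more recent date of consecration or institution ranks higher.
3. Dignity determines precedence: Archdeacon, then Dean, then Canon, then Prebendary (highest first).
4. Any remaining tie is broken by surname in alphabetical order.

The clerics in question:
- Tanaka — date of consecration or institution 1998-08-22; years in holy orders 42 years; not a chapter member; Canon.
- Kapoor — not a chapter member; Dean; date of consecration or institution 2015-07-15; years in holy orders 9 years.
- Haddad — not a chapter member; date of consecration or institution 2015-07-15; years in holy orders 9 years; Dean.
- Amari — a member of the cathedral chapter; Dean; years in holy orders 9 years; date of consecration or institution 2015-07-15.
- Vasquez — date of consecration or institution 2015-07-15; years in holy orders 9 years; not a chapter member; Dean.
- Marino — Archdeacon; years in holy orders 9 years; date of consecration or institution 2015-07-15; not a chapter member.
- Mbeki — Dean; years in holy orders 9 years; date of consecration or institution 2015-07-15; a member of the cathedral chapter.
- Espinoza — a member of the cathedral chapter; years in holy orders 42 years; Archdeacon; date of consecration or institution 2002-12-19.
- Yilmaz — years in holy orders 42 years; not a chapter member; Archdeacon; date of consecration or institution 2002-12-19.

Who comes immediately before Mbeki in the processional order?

Kapoor

By years in holy orders (lower first): Marino, Amari, Haddad, Kapoor, Mbeki and Vasquez (each 9 years); then Espinoza, Yilmaz and Tanaka (each 42 years).
Marino, Amari, Haddad, Kapoor, Mbeki and Vasquez all have date of consecration or institution 2015-07-15, so the next rule applies.
Among Marino, Amari, Haddad, Kapoor, Mbeki and Vasquez, by dignity: Marino (Archdeacon) before Amari, Haddad, Kapoor, Mbeki and Vasquez (Dean).
Among Amari, Haddad, Kapoor, Mbeki and Vasquez, alphabetically by surname: Amari before Haddad before Kapoor before Mbeki before Vasquez.
Among Espinoza, Yilmaz and Tanaka, by date of consecration or institution (later first): Espinoza and Yilmaz (2002-12-19) before Tanaka (1998-08-22).
Espinoza and Yilmaz are each Archdeacon, so the next rule applies.
Among Espinoza and Yilmaz, alphabetically by surname: Espinoza before Yilmaz.
Order: Marino, Amari, Haddad, Kapoor, Mbeki, Vasquez, Espinoza, Yilmaz, Tanaka.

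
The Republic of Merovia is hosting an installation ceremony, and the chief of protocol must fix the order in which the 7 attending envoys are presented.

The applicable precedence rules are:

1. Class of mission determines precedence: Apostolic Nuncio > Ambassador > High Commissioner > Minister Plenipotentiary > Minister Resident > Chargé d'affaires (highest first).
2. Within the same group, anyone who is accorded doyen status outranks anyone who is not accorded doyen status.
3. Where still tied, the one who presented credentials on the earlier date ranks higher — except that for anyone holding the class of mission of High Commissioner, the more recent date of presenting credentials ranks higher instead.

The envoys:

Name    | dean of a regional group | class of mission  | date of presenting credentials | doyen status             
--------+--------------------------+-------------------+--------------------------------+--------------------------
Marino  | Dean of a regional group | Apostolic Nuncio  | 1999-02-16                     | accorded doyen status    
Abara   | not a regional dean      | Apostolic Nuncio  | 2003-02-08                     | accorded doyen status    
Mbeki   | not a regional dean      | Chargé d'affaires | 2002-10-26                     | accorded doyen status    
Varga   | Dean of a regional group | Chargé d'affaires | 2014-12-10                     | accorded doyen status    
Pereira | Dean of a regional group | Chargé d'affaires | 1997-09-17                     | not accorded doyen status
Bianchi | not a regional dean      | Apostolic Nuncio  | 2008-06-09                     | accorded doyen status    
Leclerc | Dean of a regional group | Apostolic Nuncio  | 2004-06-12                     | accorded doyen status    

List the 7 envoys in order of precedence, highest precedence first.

By class of mission: Marino, Abara, Leclerc and Bianchi (Apostolic Nuncio); then Mbeki, Varga and Pereira (Chargé d'affaires).
Marino, Abara, Leclerc and Bianchi are each accorded doyen status, so the next rule applies.
Among Marino, Abara, Leclerc and Bianchi, by date of presenting credentials (earlier first): Marino (1999-02-16) before Abara (2003-02-08) before Leclerc (2004-06-12) before Bianchi (2008-06-09).
Among Mbeki, Varga and Pereira, accorded doyen status before not accorded doyen status: Mbeki and Varga (accorded doyen status) before Pereira (not accorded doyen status).
Among Mbeki and Varga, by date of presenting credentials (earlier first): Mbeki (2002-10-26) before Varga (2014-12-10).
Full order: Marino, Abara, Leclerc, Bianchi, Mbeki, Varga, Pereira.

Marino, Abara, Leclerc, Bianchi, Mbeki, Varga, Pereira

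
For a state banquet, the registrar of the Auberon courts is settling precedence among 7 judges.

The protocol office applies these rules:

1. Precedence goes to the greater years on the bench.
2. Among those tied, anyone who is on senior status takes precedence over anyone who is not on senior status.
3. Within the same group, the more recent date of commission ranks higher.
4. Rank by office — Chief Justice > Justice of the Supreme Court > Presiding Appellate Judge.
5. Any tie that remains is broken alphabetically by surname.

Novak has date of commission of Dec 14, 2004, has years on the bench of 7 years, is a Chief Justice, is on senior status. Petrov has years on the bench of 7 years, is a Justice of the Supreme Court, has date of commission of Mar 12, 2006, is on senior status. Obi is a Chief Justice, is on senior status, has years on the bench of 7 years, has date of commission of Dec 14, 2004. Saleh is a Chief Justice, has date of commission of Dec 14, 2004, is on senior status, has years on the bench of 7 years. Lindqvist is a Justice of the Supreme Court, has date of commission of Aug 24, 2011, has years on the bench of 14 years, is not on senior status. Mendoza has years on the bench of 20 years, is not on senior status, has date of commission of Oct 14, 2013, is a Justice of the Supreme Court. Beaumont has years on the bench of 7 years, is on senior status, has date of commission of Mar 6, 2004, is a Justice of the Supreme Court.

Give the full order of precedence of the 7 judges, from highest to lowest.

By years on the bench (higher first): Mendoza (20 years); then Lindqvist (14 years); then Petrov, Novak, Obi, Saleh and Beaumont (each 7 years).
Petrov, Novak, Obi, Saleh and Beaumont are each on senior status, so the next rule applies.
Among Petrov, Novak, Obi, Saleh and Beaumont, by date of commission (later first): Petrov (Mar 12, 2006) before Novak, Obi and Saleh (Dec 14, 2004) before Beaumont (Mar 6, 2004).
Novak, Obi and Saleh are each Chief Justice, so the next rule applies.
Among Novak, Obi and Saleh, alphabetically by surname: Novak before Obi before Saleh.
Full order: Mendoza, Lindqvist, Petrov, Novak, Obi, Saleh, Beaumont.

Mendoza, Lindqvist, Petrov, Novak, Obi, Saleh, Beaumont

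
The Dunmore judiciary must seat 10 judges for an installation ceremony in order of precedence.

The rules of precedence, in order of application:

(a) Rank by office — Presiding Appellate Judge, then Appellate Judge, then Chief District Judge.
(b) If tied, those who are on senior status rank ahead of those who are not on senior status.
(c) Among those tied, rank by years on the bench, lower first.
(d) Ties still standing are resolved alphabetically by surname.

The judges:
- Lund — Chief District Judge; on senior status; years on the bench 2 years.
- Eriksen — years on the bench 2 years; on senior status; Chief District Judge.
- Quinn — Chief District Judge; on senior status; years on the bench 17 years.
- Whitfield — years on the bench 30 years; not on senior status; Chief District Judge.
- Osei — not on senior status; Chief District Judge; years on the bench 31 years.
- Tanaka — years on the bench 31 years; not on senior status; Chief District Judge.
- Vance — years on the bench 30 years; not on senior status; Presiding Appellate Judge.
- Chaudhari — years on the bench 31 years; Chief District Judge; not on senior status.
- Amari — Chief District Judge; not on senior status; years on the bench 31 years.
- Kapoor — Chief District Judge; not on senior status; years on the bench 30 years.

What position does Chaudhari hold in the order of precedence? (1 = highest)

8

By office: Vance (Presiding Appellate Judge); then Eriksen, Lund, Quinn, Kapoor, Whitfield, Amari, Chaudhari, Osei and Tanaka (Chief District Judge).
Among Eriksen, Lund, Quinn, Kapoor, Whitfield, Amari, Chaudhari, Osei and Tanaka, on senior status before not on senior status: Eriksen, Lund and Quinn (on senior status) before Kapoor, Whitfield, Amari, Chaudhari, Osei and Tanaka (not on senior status).
Among Eriksen, Lund and Quinn, by years on the bench (lower first): Eriksen and Lund (2 years) before Quinn (17 years).
Among Eriksen and Lund, alphabetically by surname: Eriksen before Lund.
Among Kapoor, Whitfield, Amari, Chaudhari, Osei and Tanaka, by years on the bench (lower first): Kapoor and Whitfield (30 years) before Amari, Chaudhari, Osei and Tanaka (31 years).
Among Kapoor and Whitfield, alphabetically by surname: Kapoor before Whitfield.
Among Amari, Chaudhari, Osei and Tanaka, alphabetically by surname: Amari before Chaudhari before Osei before Tanaka.
Order: Vance, Eriksen, Lund, Quinn, Kapoor, Whitfield, Amari, Chaudhari, Osei, Tanaka. So position 8.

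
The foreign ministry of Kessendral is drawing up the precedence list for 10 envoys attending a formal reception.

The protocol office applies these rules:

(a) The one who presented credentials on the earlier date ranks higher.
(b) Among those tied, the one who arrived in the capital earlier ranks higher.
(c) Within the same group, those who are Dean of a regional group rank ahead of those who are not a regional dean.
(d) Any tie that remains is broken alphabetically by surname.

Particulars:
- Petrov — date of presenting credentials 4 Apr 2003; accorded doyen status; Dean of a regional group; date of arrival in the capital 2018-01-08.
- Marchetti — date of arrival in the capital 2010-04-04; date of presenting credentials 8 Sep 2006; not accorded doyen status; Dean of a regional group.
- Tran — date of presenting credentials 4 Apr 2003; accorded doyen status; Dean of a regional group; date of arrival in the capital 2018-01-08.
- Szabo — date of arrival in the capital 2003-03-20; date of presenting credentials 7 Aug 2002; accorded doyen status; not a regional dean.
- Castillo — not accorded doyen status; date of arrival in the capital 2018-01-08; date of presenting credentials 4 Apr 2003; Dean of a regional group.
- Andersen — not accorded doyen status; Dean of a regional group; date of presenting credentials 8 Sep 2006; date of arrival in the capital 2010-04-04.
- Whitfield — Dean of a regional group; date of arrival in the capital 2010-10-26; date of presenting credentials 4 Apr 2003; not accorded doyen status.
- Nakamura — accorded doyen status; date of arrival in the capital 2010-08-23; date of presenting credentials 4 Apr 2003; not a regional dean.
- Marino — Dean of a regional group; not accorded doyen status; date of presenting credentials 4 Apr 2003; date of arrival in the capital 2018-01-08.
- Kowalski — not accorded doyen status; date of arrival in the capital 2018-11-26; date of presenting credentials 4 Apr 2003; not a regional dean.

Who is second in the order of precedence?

By date of presenting credentials (earlier first): Szabo (7 Aug 2002); then Nakamura, Whitfield, Castillo, Marino, Petrov, Tran and Kowalski (each 4 Apr 2003); then Andersen and Marchetti (both 8 Sep 2006).
Among Nakamura, Whitfield, Castillo, Marino, Petrov, Tran and Kowalski, by date of arrival in the capital (earlier first): Nakamura (2010-08-23) before Whitfield (2010-10-26) before Castillo, Marino, Petrov and Tran (2018-01-08) before Kowalski (2018-11-26).
Castillo, Marino, Petrov and Tran are each Dean of a regional group, so the next rule applies.
Among Castillo, Marino, Petrov and Tran, alphabetically by surname: Castillo before Marino before Petrov before Tran.
Andersen and Marchetti both have date of arrival in the capital 2010-04-04, so the next rule applies.
Andersen and Marchetti are each Dean of a regional group, so the next rule applies.
Among Andersen and Marchetti, alphabetically by surname: Andersen before Marchetti.
Order: Szabo, Nakamura, Whitfield, Castillo, Marino, Petrov, Tran, Kowalski, Andersen, Marchetti.

Nakamura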